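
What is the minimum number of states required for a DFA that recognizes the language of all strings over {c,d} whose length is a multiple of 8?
By Myhill–Nerode, count the distinguishable equivalence classes: 8 classes — one per residue of the length mod 8; class i is distinguished from class j by any string of length (8 − i) mod 8.
8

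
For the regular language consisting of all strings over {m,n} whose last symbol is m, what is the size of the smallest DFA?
By Myhill–Nerode, count the distinguishable equivalence classes: 2^1 = 2 classes — the DFA must remember the last 1 symbol read; every pair of distinct length-1 suffixes is distinguishable by some continuation.
2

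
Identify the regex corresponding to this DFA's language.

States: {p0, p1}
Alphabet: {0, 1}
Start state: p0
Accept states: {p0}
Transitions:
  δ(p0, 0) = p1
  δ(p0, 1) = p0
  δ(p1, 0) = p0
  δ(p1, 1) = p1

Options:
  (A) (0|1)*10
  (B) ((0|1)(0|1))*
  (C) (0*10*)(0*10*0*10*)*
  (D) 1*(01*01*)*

Check each option against the DFA on short strings; one disagreement eliminates an option:
  (A) (0|1)*10: on ε the DFA stays in p0 and accepts (p0 ∈ Accept), but the regex does not match it → eliminate
  (B) ((0|1)(0|1))*: on '1' the DFA goes p0 → p0 and accepts (p0 ∈ Accept), but the regex does not match it → eliminate
  (C) (0*10*)(0*10*0*10*)*: on ε the DFA stays in p0 and accepts (p0 ∈ Accept), but the regex does not match it → eliminate
  (D) 1*(01*01*)*: agrees with the DFA on every string of length ≤ 6
Only (D) is consistent with the DFA.
(D) 1*(01*01*)*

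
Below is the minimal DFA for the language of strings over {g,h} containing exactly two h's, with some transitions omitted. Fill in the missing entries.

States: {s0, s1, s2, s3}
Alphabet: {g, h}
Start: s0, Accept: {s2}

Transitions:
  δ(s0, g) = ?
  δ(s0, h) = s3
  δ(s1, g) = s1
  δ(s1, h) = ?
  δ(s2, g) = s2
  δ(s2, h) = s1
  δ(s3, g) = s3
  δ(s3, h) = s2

From the language and accept set, identify what each state tracks — s0: zero h's; s1: ≥ three h's (dead); s2: two h's; s3: one h.
Each missing δ(q, a) is the state matching the new tracked value after reading a.
δ(s0, g) = s0; δ(s1, h) = s1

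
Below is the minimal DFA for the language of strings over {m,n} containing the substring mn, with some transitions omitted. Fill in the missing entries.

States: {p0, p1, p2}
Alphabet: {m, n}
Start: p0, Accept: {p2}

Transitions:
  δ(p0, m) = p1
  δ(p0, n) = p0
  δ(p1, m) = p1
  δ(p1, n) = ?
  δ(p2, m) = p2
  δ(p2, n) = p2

From the language and accept set, identify what each state tracks — p0: no m seen yet; p1: seen a m, waiting for n; p2: substring mn seen.
Each missing δ(q, a) is the state matching the new tracked value after reading a.
δ(p1, n) = p2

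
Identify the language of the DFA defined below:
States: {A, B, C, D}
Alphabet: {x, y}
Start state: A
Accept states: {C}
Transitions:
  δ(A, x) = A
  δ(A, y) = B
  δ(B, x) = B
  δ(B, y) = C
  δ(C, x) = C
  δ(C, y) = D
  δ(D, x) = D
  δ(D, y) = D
Testing a few strings:
  'yx' → reject
  'x' → reject
  'xy' → reject
  'xyyx' → accept
State roles: A=zero y's; B=one y; C=two y's; D=≥ three y's (dead)
All strings over {x,y} containing exactly two y's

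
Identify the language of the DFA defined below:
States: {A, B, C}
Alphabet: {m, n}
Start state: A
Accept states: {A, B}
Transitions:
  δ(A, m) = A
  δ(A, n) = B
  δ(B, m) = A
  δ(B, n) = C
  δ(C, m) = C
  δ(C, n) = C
Testing a few strings:
  'nn' → reject
  'nmn' → accept
  'nm' → accept
  'nnm' → reject
State roles: A=last symbol not n (ok); B=last symbol n (ok); C=saw nn (dead)
All strings over {m,n} with no two consecutive n's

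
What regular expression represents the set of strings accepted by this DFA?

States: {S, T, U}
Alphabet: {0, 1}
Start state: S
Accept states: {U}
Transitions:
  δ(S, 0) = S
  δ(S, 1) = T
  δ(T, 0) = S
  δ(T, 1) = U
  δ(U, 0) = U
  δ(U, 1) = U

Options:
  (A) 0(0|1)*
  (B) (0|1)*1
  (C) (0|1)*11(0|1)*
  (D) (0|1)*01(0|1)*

Check each option against the DFA on short strings; one disagreement eliminates an option:
  (A) 0(0|1)*: on '0' the DFA goes S → S and rejects (S ∉ Accept), but the regex matches it → eliminate
  (B) (0|1)*1: on '1' the DFA goes S → T and rejects (T ∉ Accept), but the regex matches it → eliminate
  (C) (0|1)*11(0|1)*: agrees with the DFA on every string of length ≤ 6
  (D) (0|1)*01(0|1)*: on '01' the DFA goes S → S → T and rejects (T ∉ Accept), but the regex matches it → eliminate
Only (C) is consistent with the DFA.
(C) (0|1)*11(0|1)*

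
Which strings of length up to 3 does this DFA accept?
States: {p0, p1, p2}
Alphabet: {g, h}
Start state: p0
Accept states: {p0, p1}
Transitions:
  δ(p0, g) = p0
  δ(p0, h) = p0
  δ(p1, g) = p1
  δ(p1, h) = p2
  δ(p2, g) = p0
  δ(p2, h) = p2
ε, g, h, gg, gh, hg, hh, ggg, ggh, ghg, ghh, hgg, hgh, hhg, hhh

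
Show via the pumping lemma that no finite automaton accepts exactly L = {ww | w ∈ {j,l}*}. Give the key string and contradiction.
Assume L is regular with pumping length p. Idea: pumping the leading j-block breaks the equality of the two halves.
Choose s = j^p l j^p l ∈ L (with w = j^p l). |s| = 2p+2 ≥ p. By the pumping lemma, s = xyz with |xy| ≤ p, |y| > 0, so y = j^k with k ≥ 1, in the first j-block. Then xy²z = j^(p+k) l j^p l, of length 2p+2+k. If k is odd this length is odd, so it cannot be of the form ww. If k is even, each half has length p+1+k/2 ≤ p+k, so the first half lies entirely inside the leading j-block and contains no l, while the second half ends in l; the halves differ. Either way xy²z ∉ L.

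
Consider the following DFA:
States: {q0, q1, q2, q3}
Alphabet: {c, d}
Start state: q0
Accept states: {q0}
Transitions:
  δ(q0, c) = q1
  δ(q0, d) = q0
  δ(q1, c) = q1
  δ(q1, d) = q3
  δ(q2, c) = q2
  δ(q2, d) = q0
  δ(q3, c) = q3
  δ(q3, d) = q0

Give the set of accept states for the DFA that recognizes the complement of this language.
Complement accept states = All states \ Original accept states
= {q0, q1, q2, q3} \ {q0}
{q1, q2, q3}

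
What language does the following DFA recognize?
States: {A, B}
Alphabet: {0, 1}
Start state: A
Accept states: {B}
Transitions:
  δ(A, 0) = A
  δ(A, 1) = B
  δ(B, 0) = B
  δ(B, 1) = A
Testing a few strings:
  '110' → reject
  '1' → accept
  '0' → reject
  '101' → reject
State roles: A=even number of 1's so far; B=odd number of 1's so far
All binary strings with an odd number of 1's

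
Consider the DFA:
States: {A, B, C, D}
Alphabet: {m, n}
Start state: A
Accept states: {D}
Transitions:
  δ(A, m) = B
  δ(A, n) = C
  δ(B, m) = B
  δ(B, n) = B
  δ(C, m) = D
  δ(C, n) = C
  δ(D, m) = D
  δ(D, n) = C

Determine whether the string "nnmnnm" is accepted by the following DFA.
Processing string "nnmnnm":
  A --n--> C
  C --n--> C
  C --m--> D
  D --n--> C
  C --n--> C
  C --m--> D
Final state: D
Accept states: {D}
Yes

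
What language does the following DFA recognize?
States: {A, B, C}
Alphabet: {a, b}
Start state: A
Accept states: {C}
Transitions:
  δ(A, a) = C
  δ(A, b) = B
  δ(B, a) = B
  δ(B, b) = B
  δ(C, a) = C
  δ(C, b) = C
Testing a few strings:
  'abb' → accept
  'bb' → reject
  'b' → reject
  'aaa' → accept
State roles: A=no input read; B=started with b (dead); C=started with a
All strings over {a,b} starting with a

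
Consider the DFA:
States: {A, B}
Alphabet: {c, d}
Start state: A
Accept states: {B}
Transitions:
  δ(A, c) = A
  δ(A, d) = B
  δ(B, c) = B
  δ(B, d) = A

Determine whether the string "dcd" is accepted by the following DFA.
Processing string "dcd":
  A --d--> B
  B --c--> B
  B --d--> A
Final state: A
Accept states: {B}
No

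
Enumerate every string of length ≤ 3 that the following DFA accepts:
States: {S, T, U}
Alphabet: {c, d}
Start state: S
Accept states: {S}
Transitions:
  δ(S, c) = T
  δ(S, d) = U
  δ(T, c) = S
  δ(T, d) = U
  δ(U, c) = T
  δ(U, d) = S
ε, cc, dd, cdd, dcc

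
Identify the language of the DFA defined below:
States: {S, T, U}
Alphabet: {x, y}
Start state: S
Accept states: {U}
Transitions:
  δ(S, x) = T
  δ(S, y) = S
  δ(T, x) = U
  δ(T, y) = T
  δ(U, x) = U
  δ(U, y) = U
Testing a few strings:
  'xyxx' → accept
  'yx' → reject
  'y' → reject
  'xx' → accept
State roles: S=zero x's seen; T=one x seen; U=≥ two x's seen
All strings over {x,y} containing at least two x's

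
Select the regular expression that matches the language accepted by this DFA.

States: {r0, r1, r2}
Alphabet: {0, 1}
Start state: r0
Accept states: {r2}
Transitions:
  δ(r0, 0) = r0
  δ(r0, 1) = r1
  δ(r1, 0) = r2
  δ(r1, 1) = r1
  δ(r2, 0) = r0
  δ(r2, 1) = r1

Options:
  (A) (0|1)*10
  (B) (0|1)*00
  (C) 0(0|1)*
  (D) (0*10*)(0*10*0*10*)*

Check each option against the DFA on short strings; one disagreement eliminates an option:
  (A) (0|1)*10: agrees with the DFA on every string of length ≤ 6
  (B) (0|1)*00: on '00' the DFA goes r0 → r0 → r0 and rejects (r0 ∉ Accept), but the regex matches it → eliminate
  (C) 0(0|1)*: on '0' the DFA goes r0 → r0 and rejects (r0 ∉ Accept), but the regex matches it → eliminate
  (D) (0*10*)(0*10*0*10*)*: on '1' the DFA goes r0 → r1 and rejects (r1 ∉ Accept), but the regex matches it → eliminate
Only (A) is consistent with the DFA.
(A) (0|1)*10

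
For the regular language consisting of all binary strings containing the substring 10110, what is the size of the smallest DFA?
By Myhill–Nerode, count the distinguishable equivalence classes: 6 classes — one per longest suffix of the input that is a prefix of '10110' (lengths 0 through 4), plus an absorbing 'already seen 10110' class.
6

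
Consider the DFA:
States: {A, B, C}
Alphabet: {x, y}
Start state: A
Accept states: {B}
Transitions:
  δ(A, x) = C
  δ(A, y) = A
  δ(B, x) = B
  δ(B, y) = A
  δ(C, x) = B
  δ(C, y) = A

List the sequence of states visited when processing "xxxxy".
read 'x': A → C
  read 'x': C → B
  read 'x': B → B
  read 'x': B → B
  read 'y': B → A
A -> C -> B -> B -> B -> A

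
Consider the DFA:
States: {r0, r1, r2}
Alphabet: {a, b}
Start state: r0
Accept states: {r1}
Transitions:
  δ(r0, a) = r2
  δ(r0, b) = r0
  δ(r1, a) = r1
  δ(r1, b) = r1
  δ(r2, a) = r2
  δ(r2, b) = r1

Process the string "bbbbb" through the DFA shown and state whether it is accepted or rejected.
Processing string "bbbbb":
  r0 --b--> r0
  r0 --b--> r0
  r0 --b--> r0
  r0 --b--> r0
  r0 --b--> r0
Final state: r0
Accept states: {r1}
No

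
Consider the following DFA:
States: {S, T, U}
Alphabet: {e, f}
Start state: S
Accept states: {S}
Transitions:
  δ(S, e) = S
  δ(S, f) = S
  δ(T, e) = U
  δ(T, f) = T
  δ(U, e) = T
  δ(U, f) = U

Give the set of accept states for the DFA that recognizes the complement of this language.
Complement accept states = All states \ Original accept states
= {S, T, U} \ {S}
{T, U}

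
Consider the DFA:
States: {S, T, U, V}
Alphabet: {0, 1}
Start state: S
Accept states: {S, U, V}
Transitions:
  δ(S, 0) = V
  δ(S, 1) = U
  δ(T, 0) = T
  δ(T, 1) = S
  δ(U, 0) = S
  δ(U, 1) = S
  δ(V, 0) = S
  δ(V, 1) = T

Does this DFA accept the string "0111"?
Processing string "0111":
  S --0--> V
  V --1--> T
  T --1--> S
  S --1--> U
Final state: U
Accept states: {S, U, V}
Yes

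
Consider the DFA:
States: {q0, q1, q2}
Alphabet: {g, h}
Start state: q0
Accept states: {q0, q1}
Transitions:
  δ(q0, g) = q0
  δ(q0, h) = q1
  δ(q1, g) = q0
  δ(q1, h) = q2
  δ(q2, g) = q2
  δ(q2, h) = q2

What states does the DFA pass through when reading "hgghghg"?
read 'h': q0 → q1
  read 'g': q1 → q0
  read 'g': q0 → q0
  read 'h': q0 → q1
  read 'g': q1 → q0
  read 'h': q0 → q1
  read 'g': q1 → q0
q0 -> q1 -> q0 -> q0 -> q1 -> q0 -> q1 -> q0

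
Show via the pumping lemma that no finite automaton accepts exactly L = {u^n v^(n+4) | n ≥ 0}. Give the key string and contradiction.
Assume L is regular with pumping length p. Idea: pumping the u-block breaks the fixed offset of 4.
Choose s = u^p v^(p+4) ∈ L. By the pumping lemma, s = xyz with |xy| ≤ p, |y| > 0, so y = u^k with k ≥ 1. Then xy²z = u^(p+k) v^(p+4). For this to be in L we would need p+4 = (p+k)+4, i.e. k = 0, contradicting k ≥ 1. So xy²z ∉ L.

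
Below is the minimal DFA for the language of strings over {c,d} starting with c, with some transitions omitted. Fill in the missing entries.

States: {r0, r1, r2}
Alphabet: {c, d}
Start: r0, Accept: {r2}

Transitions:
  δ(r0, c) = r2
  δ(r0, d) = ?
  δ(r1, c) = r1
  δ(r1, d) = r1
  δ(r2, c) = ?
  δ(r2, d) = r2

From the language and accept set, identify what each state tracks — r0: no input read; r1: started with d (dead); r2: started with c.
Each missing δ(q, a) is the state matching the new tracked value after reading a.
δ(r0, d) = r1; δ(r2, c) = r2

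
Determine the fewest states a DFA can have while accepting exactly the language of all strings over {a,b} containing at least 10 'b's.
By Myhill–Nerode, count the distinguishable equivalence classes: 11 classes — having seen 0, 1, …, 9, or ≥10 copies of 'b'; any two classes i < j (j ≤ 10) are distinguished by the string b^(10−j), which takes class j to 10 copies (accepted) but leaves class i below 10 (rejected).
11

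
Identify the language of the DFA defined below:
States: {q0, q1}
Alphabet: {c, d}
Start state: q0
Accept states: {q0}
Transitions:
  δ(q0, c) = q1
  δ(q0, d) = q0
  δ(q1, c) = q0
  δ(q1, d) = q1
Testing a few strings:
  'ddd' → accept
  'cdd' → reject
  'cd' → reject
  'cdc' → accept
State roles: q0=even number of c's so far; q1=odd number of c's so far
All strings over {c,d} with an even number of c's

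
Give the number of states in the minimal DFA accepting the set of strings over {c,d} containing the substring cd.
By Myhill–Nerode, count the distinguishable equivalence classes: 3 classes — one per longest suffix of the input that is a prefix of 'cd' (lengths 0 through 1), plus an absorbing 'already seen cd' class.
3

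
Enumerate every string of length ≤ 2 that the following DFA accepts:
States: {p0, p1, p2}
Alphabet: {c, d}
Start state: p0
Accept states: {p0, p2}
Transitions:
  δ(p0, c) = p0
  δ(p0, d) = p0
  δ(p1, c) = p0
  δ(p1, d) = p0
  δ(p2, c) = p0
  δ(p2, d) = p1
ε, c, d, cc, cd, dc, dd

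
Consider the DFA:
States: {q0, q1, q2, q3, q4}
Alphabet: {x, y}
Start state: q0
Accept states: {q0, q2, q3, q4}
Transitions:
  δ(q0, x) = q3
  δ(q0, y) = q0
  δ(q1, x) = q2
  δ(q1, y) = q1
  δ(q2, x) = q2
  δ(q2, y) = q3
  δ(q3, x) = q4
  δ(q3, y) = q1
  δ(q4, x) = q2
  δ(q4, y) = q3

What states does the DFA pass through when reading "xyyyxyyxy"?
read 'x': q0 → q3
  read 'y': q3 → q1
  read 'y': q1 → q1
  read 'y': q1 → q1
  read 'x': q1 → q2
  read 'y': q2 → q3
  read 'y': q3 → q1
  read 'x': q1 → q2
  read 'y': q2 → q3
q0 -> q3 -> q1 -> q1 -> q1 -> q2 -> q3 -> q1 -> q2 -> q3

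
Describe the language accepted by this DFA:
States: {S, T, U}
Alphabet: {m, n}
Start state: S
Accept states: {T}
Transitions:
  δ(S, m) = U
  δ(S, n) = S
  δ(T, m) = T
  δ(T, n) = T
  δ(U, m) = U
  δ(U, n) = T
Testing a few strings:
  'mmn' → accept
  'nn' → reject
  'nm' → reject
  'mnnn' → accept
State roles: S=no m seen yet; T=substring mn seen; U=seen a m, waiting for n
All strings over {m,n} containing the substring mn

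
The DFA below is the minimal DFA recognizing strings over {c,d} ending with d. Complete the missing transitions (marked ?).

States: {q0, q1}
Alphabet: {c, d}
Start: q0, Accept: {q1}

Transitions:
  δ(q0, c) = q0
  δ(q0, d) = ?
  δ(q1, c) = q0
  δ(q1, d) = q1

From the language and accept set, identify what each state tracks — q0: last symbol not d; q1: last symbol is d.
Each missing δ(q, a) is the state matching the new tracked value after reading a.
δ(q0, d) = q1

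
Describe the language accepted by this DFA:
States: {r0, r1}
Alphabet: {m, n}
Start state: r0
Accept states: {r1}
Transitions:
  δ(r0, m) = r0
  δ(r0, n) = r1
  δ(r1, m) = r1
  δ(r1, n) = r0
Testing a few strings:
  'mmm' → reject
  'mnn' → reject
  'mn' → accept
  'nnn' → accept
State roles: r0=even number of n's so far; r1=odd number of n's so far
All strings over {m,n} with an odd number of n's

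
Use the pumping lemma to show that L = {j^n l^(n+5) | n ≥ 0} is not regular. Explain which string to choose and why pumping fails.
Assume L is regular with pumping length p. Idea: pumping the j-block breaks the fixed offset of 5.
Choose s = j^p l^(p+5) ∈ L. By the pumping lemma, s = xyz with |xy| ≤ p, |y| > 0, so y = j^k with k ≥ 1. Then xy²z = j^(p+k) l^(p+5). For this to be in L we would need p+5 = (p+k)+5, i.e. k = 0, contradicting k ≥ 1. So xy²z ∉ L.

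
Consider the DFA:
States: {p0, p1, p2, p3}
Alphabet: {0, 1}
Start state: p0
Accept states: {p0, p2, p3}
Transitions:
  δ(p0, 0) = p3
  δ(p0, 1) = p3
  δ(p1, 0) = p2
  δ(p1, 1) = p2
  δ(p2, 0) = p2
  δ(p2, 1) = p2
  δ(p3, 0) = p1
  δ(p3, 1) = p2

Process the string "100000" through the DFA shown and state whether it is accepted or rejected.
Processing string "100000":
  p0 --1--> p3
  p3 --0--> p1
  p1 --0--> p2
  p2 --0--> p2
  p2 --0--> p2
  p2 --0--> p2
Final state: p2
Accept states: {p0, p2, p3}
Yes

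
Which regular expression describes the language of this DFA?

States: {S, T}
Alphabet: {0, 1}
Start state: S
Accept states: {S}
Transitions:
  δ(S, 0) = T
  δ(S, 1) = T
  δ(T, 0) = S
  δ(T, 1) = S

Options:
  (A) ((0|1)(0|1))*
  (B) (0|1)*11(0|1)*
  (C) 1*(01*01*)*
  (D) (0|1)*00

Check each option against the DFA on short strings; one disagreement eliminates an option:
  (A) ((0|1)(0|1))*: agrees with the DFA on every string of length ≤ 6
  (B) (0|1)*11(0|1)*: on ε the DFA stays in S and accepts (S ∈ Accept), but the regex does not match it → eliminate
  (C) 1*(01*01*)*: on '1' the DFA goes S → T and rejects (T ∉ Accept), but the regex matches it → eliminate
  (D) (0|1)*00: on ε the DFA stays in S and accepts (S ∈ Accept), but the regex does not match it → eliminate
Only (A) is consistent with the DFA.
(A) ((0|1)(0|1))*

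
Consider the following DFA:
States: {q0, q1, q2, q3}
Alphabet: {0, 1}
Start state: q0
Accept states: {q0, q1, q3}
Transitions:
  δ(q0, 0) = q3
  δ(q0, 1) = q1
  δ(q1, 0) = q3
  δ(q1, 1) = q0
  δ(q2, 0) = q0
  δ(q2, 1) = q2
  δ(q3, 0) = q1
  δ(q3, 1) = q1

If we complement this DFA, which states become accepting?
Complement accept states = All states \ Original accept states
= {q0, q1, q2, q3} \ {q0, q1, q3}
{q2}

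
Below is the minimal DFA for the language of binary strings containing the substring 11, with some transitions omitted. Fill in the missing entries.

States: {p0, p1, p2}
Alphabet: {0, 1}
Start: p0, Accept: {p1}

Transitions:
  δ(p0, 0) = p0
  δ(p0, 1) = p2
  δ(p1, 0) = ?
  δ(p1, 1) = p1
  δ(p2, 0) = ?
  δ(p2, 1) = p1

From the language and accept set, identify what each state tracks — p0: no progress toward 11; p1: substring 11 seen; p2: one trailing 1.
Each missing δ(q, a) is the state matching the new tracked value after reading a.
δ(p1, 0) = p1; δ(p2, 0) = p0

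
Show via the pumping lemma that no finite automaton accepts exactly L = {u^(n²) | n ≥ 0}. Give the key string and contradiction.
Assume L is regular with pumping length p. Idea: pumping adds a fixed amount, but gaps between consecutive squares grow.
Choose s = u^(p²) (length p² ≥ p). By the pumping lemma, s = xyz with |xy| ≤ p, |y| > 0, so |y| = k with 1 ≤ k ≤ p. Then |xy²z| = p²+k. Since p² < p²+k ≤ p²+p < (p+1)², the length p²+k lies strictly between consecutive squares, so it is not a perfect square and xy²z ∉ L.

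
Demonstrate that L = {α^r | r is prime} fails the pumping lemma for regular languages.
Assume L is regular with pumping length p. Idea: pumping by a suitable count produces a composite length.
Let q be a prime with q ≥ p and choose s = α^q ∈ L. By the pumping lemma, s = xyz with |xy| ≤ p, |y| = k ≥ 1. Take i = q+1: |xy^(q+1)z| = q + q·k = q(1+k). Since q ≥ 2 and 1+k ≥ 2, q(1+k) is composite, so xy^(q+1)z ∉ L.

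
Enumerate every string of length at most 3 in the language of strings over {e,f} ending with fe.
fe, efe, ffe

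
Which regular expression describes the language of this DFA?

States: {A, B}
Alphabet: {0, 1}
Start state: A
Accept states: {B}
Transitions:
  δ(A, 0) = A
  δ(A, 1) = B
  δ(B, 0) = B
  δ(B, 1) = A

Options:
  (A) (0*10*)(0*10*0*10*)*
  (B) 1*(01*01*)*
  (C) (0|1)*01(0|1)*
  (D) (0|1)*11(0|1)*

Check each option against the DFA on short strings; one disagreement eliminates an option:
  (A) (0*10*)(0*10*0*10*)*: agrees with the DFA on every string of length ≤ 6
  (B) 1*(01*01*)*: on ε the DFA stays in A and rejects (A ∉ Accept), but the regex matches it → eliminate
  (C) (0|1)*01(0|1)*: on '1' the DFA goes A → B and accepts (B ∈ Accept), but the regex does not match it → eliminate
  (D) (0|1)*11(0|1)*: on '1' the DFA goes A → B and accepts (B ∈ Accept), but the regex does not match it → eliminate
Only (A) is consistent with the DFA.
(A) (0*10*)(0*10*0*10*)*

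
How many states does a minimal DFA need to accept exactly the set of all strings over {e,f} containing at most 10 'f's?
By Myhill–Nerode, count the distinguishable equivalence classes: 12 classes — having seen 0, 1, …, 10, or >10 copies of 'f'; counts 0 through 10 are accepting and >10 is dead.
12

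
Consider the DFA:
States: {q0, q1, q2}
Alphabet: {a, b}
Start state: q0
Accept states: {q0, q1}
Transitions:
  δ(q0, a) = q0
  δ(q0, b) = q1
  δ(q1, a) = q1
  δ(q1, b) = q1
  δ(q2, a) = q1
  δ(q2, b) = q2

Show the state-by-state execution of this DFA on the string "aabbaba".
read 'a': q0 → q0
  read 'a': q0 → q0
  read 'b': q0 → q1
  read 'b': q1 → q1
  read 'a': q1 → q1
  read 'b': q1 → q1
  read 'a': q1 → q1
q0 -> q0 -> q0 -> q1 -> q1 -> q1 -> q1 -> q1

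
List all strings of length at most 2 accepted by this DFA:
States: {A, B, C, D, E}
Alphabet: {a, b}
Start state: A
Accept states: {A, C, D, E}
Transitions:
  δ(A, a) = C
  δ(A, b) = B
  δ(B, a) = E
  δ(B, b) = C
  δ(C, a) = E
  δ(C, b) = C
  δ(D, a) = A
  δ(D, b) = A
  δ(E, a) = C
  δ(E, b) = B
ε, a, aa, ab, ba, bb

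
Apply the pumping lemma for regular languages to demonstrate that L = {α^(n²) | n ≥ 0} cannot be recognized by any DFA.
Assume L is regular with pumping length p. Idea: pumping adds a fixed amount, but gaps between consecutive squares grow.
Choose s = α^(p²) (length p² ≥ p). By the pumping lemma, s = xyz with |xy| ≤ p, |y| > 0, so |y| = k with 1 ≤ k ≤ p. Then |xy²z| = p²+k. Since p² < p²+k ≤ p²+p < (p+1)², the length p²+k lies strictly between consecutive squares, so it is not a perfect square and xy²z ∉ L.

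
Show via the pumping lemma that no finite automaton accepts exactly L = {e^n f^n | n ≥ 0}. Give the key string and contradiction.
Assume L is regular with pumping length p. Idea: pumping the e-block changes the count balance.
Choose s = e^p f^p (length 2p ≥ p). By the pumping lemma, s = xyz with |xy| ≤ p, |y| > 0. So y = e^k for some k > 0 (since xy is entirely within the e's). Pumping gives xy²z = e^(p+k) f^p, which is not in L since p+k ≠ p.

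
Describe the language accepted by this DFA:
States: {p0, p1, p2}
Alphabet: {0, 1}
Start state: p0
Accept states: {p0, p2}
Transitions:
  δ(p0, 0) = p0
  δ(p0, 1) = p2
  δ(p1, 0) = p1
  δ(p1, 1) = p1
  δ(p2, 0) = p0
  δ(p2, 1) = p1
Testing a few strings:
  '00' → accept
  '001' → accept
  '01' → accept
  '011' → reject
State roles: p0=last symbol not 1 (ok); p1=saw 11 (dead); p2=last symbol 1 (ok)
All binary strings with no two consecutive 1's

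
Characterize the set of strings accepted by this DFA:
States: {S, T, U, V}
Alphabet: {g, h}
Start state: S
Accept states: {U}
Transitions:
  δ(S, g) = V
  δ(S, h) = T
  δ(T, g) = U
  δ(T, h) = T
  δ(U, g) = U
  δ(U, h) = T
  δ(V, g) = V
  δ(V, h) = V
Testing a few strings:
  'gg' → reject
  'h' → reject
  'g' → reject
  'gh' → reject
State roles: S=no input read; T=started with h, last symbol h; U=started with h, last symbol g; V=started with g (dead)
All strings over {g,h} that start with h and end with g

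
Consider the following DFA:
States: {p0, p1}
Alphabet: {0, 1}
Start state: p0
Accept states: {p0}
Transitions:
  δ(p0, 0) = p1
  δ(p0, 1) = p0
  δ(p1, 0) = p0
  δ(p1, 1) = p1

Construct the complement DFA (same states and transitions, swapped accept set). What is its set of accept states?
Complement accept states = All states \ Original accept states
= {p0, p1} \ {p0}
{p1}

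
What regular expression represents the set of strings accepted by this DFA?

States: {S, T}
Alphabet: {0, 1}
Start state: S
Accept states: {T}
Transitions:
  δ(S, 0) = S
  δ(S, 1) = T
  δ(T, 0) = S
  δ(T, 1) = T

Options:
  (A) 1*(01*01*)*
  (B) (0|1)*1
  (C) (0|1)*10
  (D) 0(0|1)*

Check each option against the DFA on short strings; one disagreement eliminates an option:
  (A) 1*(01*01*)*: on ε the DFA stays in S and rejects (S ∉ Accept), but the regex matches it → eliminate
  (B) (0|1)*1: agrees with the DFA on every string of length ≤ 6
  (C) (0|1)*10: on '1' the DFA goes S → T and accepts (T ∈ Accept), but the regex does not match it → eliminate
  (D) 0(0|1)*: on '0' the DFA goes S → S and rejects (S ∉ Accept), but the regex matches it → eliminate
Only (B) is consistent with the DFA.
(B) (0|1)*1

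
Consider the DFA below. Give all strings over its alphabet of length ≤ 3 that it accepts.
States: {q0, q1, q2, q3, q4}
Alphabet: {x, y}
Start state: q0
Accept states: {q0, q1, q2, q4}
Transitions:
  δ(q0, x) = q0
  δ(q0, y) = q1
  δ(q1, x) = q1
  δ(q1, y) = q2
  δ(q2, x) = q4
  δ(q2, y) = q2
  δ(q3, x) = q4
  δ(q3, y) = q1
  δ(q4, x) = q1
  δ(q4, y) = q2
ε, x, y, xx, xy, yx, yy, xxx, xxy, xyx, xyy, yxx, yxy, yyx, yyy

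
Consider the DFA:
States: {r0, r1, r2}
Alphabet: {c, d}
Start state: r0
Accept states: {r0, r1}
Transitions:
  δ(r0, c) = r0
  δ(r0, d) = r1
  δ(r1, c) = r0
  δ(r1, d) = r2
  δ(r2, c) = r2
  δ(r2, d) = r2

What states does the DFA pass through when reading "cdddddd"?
read 'c': r0 → r0
  read 'd': r0 → r1
  read 'd': r1 → r2
  read 'd': r2 → r2
  read 'd': r2 → r2
  read 'd': r2 → r2
  read 'd': r2 → r2
r0 -> r0 -> r1 -> r2 -> r2 -> r2 -> r2 -> r2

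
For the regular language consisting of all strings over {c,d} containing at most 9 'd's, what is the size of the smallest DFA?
By Myhill–Nerode, count the distinguishable equivalence classes: 11 classes — having seen 0, 1, …, 9, or >9 copies of 'd'; counts 0 through 9 are accepting and >9 is dead.
11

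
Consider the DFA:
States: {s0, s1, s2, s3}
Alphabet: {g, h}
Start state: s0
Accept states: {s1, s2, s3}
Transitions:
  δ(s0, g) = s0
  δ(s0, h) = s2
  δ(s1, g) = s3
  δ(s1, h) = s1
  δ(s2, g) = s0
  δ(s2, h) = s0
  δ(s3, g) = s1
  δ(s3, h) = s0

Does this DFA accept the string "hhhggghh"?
Processing string "hhhggghh":
  s0 --h--> s2
  s2 --h--> s0
  s0 --h--> s2
  s2 --g--> s0
  s0 --g--> s0
  s0 --g--> s0
  s0 --h--> s2
  s2 --h--> s0
Final state: s0
Accept states: {s1, s2, s3}
No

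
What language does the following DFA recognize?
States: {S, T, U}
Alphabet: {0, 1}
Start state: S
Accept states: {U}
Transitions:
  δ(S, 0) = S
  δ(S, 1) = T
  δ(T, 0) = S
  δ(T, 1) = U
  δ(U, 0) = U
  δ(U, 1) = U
Testing a few strings:
  '0011' → accept
  '110' → accept
  '1000' → reject
  '1' → reject
State roles: S=no progress toward 11; T=one trailing 1; U=substring 11 seen
All binary strings containing the substring 11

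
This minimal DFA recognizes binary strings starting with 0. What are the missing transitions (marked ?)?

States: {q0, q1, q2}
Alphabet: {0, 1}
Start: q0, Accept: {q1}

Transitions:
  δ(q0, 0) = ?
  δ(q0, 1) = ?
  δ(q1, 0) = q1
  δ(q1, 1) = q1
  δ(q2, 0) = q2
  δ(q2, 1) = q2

From the language and accept set, identify what each state tracks — q0: no input read; q1: started with 0; q2: started with 1 (dead).
Each missing δ(q, a) is the state matching the new tracked value after reading a.
δ(q0, 0) = q1; δ(q0, 1) = q2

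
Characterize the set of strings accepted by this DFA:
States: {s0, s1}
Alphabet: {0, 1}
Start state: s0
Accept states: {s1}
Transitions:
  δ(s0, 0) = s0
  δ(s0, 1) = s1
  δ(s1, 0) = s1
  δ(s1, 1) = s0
Testing a few strings:
  '01' → accept
  '10' → accept
  '000' → reject
  '101' → reject
State roles: s0=even number of 1's so far; s1=odd number of 1's so far
All binary strings with an odd number of 1's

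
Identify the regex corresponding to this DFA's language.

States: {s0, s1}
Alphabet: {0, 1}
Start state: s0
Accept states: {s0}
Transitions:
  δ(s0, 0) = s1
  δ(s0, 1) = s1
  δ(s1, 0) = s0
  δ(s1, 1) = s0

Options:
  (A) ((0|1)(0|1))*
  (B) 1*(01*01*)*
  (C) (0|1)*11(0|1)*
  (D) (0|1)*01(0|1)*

Check each option against the DFA on short strings; one disagreement eliminates an option:
  (A) ((0|1)(0|1))*: agrees with the DFA on every string of length ≤ 6
  (B) 1*(01*01*)*: on '1' the DFA goes s0 → s1 and rejects (s1 ∉ Accept), but the regex matches it → eliminate
  (C) (0|1)*11(0|1)*: on ε the DFA stays in s0 and accepts (s0 ∈ Accept), but the regex does not match it → eliminate
  (D) (0|1)*01(0|1)*: on ε the DFA stays in s0 and accepts (s0 ∈ Accept), but the regex does not match it → eliminate
Only (A) is consistent with the DFA.
(A) ((0|1)(0|1))*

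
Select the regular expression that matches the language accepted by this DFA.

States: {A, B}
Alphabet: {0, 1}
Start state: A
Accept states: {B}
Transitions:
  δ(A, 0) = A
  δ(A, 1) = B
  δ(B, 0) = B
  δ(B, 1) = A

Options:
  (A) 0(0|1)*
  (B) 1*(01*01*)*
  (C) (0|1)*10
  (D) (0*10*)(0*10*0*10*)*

Check each option against the DFA on short strings; one disagreement eliminates an option:
  (A) 0(0|1)*: on '0' the DFA goes A → A and rejects (A ∉ Accept), but the regex matches it → eliminate
  (B) 1*(01*01*)*: on ε the DFA stays in A and rejects (A ∉ Accept), but the regex matches it → eliminate
  (C) (0|1)*10: on '1' the DFA goes A → B and accepts (B ∈ Accept), but the regex does not match it → eliminate
  (D) (0*10*)(0*10*0*10*)*: agrees with the DFA on every string of length ≤ 6
Only (D) is consistent with the DFA.
(D) (0*10*)(0*10*0*10*)*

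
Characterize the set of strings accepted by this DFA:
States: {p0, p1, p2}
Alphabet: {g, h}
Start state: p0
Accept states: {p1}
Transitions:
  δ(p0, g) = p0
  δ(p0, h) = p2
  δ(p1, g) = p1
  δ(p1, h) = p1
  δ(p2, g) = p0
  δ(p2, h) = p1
Testing a few strings:
  'ghgg' → reject
  'gg' → reject
  'gghh' → accept
  'ggh' → reject
State roles: p0=no progress toward hh; p1=substring hh seen; p2=one trailing h
All strings over {g,h} containing the substring hh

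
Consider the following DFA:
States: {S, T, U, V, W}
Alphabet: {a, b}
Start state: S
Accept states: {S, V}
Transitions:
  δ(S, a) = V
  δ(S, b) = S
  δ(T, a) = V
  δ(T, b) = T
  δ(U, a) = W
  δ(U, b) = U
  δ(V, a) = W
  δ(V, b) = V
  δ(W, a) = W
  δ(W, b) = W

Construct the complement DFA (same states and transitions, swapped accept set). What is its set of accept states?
Complement accept states = All states \ Original accept states
= {S, T, U, V, W} \ {S, V}
{T, U, W}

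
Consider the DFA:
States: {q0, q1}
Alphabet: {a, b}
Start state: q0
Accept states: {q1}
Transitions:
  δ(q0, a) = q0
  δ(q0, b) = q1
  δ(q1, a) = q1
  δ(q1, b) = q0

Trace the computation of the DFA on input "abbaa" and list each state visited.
read 'a': q0 → q0
  read 'b': q0 → q1
  read 'b': q1 → q0
  read 'a': q0 → q0
  read 'a': q0 → q0
q0 -> q0 -> q1 -> q0 -> q0 -> q0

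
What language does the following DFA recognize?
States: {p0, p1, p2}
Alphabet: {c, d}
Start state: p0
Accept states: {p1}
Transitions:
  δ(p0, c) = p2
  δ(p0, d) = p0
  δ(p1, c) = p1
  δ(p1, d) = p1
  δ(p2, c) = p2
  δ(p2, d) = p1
Testing a few strings:
  'ccc' → reject
  'dccc' → reject
  'ccdd' → accept
  'c' → reject
State roles: p0=no c seen yet; p1=substring cd seen; p2=seen a c, waiting for d
All strings over {c,d} containing the substring cd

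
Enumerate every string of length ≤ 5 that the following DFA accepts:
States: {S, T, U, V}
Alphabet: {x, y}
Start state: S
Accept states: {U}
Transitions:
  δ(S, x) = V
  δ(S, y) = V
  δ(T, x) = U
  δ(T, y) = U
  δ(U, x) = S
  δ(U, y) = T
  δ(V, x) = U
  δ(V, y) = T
xx, yx, xyx, xyy, yyx, yyy, xxyx, xxyy, yxyx, yxyy, xxxxx, xxxyx, xyxyx, xyxyy, xyyyx, xyyyy, yxxxx, yxxyx, yyxyx, yyxyy, yyyyx, yyyyy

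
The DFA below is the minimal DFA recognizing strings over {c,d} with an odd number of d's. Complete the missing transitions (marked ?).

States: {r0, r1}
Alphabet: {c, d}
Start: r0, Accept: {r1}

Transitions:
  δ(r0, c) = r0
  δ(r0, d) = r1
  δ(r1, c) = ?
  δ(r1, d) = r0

From the language and accept set, identify what each state tracks — r0: even number of d's so far; r1: odd number of d's so far.
Each missing δ(q, a) is the state matching the new tracked value after reading a.
δ(r1, c) = r1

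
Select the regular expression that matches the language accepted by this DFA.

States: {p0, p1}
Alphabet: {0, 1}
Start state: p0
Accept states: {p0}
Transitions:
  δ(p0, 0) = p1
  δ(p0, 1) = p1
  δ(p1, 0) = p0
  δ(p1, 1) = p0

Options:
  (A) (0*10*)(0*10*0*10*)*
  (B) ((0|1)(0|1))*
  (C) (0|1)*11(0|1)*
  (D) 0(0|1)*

Check each option against the DFA on short strings; one disagreement eliminates an option:
  (A) (0*10*)(0*10*0*10*)*: on ε the DFA stays in p0 and accepts (p0 ∈ Accept), but the regex does not match it → eliminate
  (B) ((0|1)(0|1))*: agrees with the DFA on every string of length ≤ 6
  (C) (0|1)*11(0|1)*: on ε the DFA stays in p0 and accepts (p0 ∈ Accept), but the regex does not match it → eliminate
  (D) 0(0|1)*: on ε the DFA stays in p0 and accepts (p0 ∈ Accept), but the regex does not match it → eliminate
Only (B) is consistent with the DFA.
(B) ((0|1)(0|1))*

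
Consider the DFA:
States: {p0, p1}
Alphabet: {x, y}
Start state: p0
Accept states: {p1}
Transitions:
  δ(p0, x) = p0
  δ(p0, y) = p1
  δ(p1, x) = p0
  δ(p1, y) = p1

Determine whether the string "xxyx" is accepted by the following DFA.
Processing string "xxyx":
  p0 --x--> p0
  p0 --x--> p0
  p0 --y--> p1
  p1 --x--> p0
Final state: p0
Accept states: {p1}
No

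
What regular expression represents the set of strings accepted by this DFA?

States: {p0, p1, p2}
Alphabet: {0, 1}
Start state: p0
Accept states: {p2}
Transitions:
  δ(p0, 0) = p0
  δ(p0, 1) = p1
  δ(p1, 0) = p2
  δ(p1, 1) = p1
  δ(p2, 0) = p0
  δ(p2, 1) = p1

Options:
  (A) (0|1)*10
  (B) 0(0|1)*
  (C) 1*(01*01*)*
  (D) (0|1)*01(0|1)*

Check each option against the DFA on short strings; one disagreement eliminates an option:
  (A) (0|1)*10: agrees with the DFA on every string of length ≤ 6
  (B) 0(0|1)*: on '0' the DFA goes p0 → p0 and rejects (p0 ∉ Accept), but the regex matches it → eliminate
  (C) 1*(01*01*)*: on ε the DFA stays in p0 and rejects (p0 ∉ Accept), but the regex matches it → eliminate
  (D) (0|1)*01(0|1)*: on '01' the DFA goes p0 → p0 → p1 and rejects (p1 ∉ Accept), but the regex matches it → eliminate
Only (A) is consistent with the DFA.
(A) (0|1)*10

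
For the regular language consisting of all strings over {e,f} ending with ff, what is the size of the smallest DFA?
By Myhill–Nerode, count the distinguishable equivalence classes: 3 classes — one per longest suffix of the input that is a prefix of 'ff' (lengths 0 through 2); only the length-2 class is accepting.
3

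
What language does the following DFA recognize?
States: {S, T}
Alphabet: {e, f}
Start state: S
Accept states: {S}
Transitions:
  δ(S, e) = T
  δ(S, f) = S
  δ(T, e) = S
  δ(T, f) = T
Testing a few strings:
  'ffe' → reject
  'f' → accept
  'eef' → accept
  'ff' → accept
State roles: S=even number of e's so far; T=odd number of e's so far
All strings over {e,f} with an even number of e's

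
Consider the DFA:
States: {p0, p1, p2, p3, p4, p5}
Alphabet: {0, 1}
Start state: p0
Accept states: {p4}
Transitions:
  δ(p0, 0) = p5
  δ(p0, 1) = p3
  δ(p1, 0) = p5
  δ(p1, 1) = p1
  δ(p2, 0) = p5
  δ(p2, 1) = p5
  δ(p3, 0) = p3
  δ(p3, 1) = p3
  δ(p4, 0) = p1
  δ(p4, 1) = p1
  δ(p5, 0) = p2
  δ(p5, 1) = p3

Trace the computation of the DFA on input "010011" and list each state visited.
read '0': p0 → p5
  read '1': p5 → p3
  read '0': p3 → p3
  read '0': p3 → p3
  read '1': p3 → p3
  read '1': p3 → p3
p0 -> p5 -> p3 -> p3 -> p3 -> p3 -> p3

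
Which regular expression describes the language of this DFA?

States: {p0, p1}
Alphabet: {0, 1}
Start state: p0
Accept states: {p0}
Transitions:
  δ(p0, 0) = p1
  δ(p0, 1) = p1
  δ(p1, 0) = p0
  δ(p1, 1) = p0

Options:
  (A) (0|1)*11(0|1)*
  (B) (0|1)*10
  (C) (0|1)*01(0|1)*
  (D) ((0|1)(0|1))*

Check each option against the DFA on short strings; one disagreement eliminates an option:
  (A) (0|1)*11(0|1)*: on ε the DFA stays in p0 and accepts (p0 ∈ Accept), but the regex does not match it → eliminate
  (B) (0|1)*10: on ε the DFA stays in p0 and accepts (p0 ∈ Accept), but the regex does not match it → eliminate
  (C) (0|1)*01(0|1)*: on ε the DFA stays in p0 and accepts (p0 ∈ Accept), but the regex does not match it → eliminate
  (D) ((0|1)(0|1))*: agrees with the DFA on every string of length ≤ 6
Only (D) is consistent with the DFA.
(D) ((0|1)(0|1))*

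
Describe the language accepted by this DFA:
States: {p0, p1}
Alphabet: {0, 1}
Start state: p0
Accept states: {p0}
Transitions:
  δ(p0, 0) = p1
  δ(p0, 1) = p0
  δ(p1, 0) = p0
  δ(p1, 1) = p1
Testing a few strings:
  '100' → accept
  '11' → accept
  '0' → reject
  '110' → reject
State roles: p0=even number of 0's so far; p1=odd number of 0's so far
All binary strings with an even number of 0's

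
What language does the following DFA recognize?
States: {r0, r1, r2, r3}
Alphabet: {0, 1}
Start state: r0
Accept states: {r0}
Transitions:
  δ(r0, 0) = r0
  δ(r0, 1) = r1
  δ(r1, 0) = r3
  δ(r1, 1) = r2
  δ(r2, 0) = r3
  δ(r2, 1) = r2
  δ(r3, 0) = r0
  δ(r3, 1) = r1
Testing a few strings:
  '10' → reject
  '0' → accept
  '100' → accept
  '0101' → reject
State roles: r0=value ≡ 0 (mod 4); r1=value ≡ 1 (mod 4); r2=value ≡ 3 (mod 4); r3=value ≡ 2 (mod 4)
All binary strings representing a multiple of 4 (read in base 2; leading zeros allowed and ε counts as 0)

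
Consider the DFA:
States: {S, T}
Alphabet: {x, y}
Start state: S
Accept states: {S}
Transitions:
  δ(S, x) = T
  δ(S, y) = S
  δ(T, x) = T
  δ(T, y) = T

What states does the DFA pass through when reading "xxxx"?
read 'x': S → T
  read 'x': T → T
  read 'x': T → T
  read 'x': T → T
S -> T -> T -> T -> T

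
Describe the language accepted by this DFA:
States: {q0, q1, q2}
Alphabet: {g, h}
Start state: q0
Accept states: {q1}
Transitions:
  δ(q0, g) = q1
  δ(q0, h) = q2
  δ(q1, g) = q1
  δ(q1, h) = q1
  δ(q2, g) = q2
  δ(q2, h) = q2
Testing a few strings:
  'gh' → accept
  'hh' → reject
  'h' → reject
  'gg' → accept
State roles: q0=no input read; q1=started with g; q2=started with h (dead)
All strings over {g,h} starting with g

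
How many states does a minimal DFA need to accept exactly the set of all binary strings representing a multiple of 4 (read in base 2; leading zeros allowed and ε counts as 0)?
By Myhill–Nerode, count the distinguishable equivalence classes: three classes — value mod 4 is 0, 2, or odd (residues 1 and 3 are indistinguishable: 2r+b mod 4 depends only on r mod 2).
3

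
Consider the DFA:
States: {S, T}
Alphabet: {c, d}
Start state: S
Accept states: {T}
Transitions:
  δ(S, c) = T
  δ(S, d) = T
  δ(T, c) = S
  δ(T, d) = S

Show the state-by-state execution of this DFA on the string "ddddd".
read 'd': S → T
  read 'd': T → S
  read 'd': S → T
  read 'd': T → S
  read 'd': S → T
S -> T -> S -> T -> S -> T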